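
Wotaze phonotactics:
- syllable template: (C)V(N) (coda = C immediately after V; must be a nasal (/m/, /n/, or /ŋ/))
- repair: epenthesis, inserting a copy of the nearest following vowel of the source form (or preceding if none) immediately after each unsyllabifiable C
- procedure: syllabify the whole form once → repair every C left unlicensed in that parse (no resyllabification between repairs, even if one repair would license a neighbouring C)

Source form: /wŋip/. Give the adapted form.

wiŋipi

The consonants /w/, /p/ cannot be parsed into a legal (C)V(N) syllable (only a nasal (/m/, /n/, or /ŋ/) is licensed in coda position; onsets are limited to one consonant).
Epenthesis after each stranded consonant: /w/ → /wi/, /p/ → /pi/.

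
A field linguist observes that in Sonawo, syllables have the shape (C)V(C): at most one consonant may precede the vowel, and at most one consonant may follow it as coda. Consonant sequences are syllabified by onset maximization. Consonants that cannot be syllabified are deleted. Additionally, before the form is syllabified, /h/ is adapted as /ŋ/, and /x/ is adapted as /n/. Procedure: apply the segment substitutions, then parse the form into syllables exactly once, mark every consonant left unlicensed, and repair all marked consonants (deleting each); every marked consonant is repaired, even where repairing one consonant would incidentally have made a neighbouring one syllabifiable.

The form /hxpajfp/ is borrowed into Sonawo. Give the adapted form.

Substitution: /h/ → /ŋ/, /x/ → /n/, giving /ŋnpajfp/.
The consonants /ŋ/, /n/, /f/, /p/ cannot be parsed into a legal (C)V(C) syllable (at most one coda consonant is licensed; onsets are limited to one consonant).
Deleting the stranded consonants removes /ŋ/, /n/, /f/, /p/.

paj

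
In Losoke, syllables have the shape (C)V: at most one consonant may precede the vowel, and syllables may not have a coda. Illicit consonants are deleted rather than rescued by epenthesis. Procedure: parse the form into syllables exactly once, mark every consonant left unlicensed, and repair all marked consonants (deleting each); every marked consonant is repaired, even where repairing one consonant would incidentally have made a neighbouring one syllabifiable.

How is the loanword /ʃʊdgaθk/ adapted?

Under (C)V, the unsyllabifiable consonants are /d/, /θ/, /k/ (no codas are permitted; onsets are limited to one consonant).
Deletion applies to /d/, /θ/, /k/.

ʃʊga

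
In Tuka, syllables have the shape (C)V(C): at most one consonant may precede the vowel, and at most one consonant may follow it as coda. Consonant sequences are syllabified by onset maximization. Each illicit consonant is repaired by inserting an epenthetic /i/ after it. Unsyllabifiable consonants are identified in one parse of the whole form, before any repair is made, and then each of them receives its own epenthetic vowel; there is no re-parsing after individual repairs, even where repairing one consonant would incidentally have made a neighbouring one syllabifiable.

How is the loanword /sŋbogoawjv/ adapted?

The consonants /s/, /ŋ/, /j/, /v/ cannot be parsed into a legal (C)V(C) syllable (at most one coda consonant is licensed; onsets are limited to one consonant).
Epenthesis after each stranded consonant: /s/ → /si/, /ŋ/ → /ŋi/, /j/ → /ji/, /v/ → /vi/.

siŋibogoawjivi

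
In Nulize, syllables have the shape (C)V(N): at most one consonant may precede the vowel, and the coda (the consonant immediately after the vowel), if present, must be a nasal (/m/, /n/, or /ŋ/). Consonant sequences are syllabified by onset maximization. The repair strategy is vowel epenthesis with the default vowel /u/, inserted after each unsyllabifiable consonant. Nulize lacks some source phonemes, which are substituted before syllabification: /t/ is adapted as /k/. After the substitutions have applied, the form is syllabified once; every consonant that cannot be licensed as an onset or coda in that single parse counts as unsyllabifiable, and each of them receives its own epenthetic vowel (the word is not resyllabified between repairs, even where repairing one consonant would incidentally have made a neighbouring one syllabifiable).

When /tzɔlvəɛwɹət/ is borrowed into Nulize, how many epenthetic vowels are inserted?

4

After substitution the input is /kzɔlvəɛwɹək/.
The unsyllabifiable consonants are /k/, /l/, /w/, /k/; each receives one epenthetic vowel.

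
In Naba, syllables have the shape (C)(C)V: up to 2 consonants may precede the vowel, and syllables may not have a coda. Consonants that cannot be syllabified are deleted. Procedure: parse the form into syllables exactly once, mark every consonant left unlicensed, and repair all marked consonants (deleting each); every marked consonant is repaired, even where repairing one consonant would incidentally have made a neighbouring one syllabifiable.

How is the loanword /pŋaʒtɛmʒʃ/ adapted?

pŋaʒtɛ

Syllabifying with onset maximization leaves /m/, /ʒ/, /ʃ/ stranded (no codas are permitted; onsets may contain at most 2 consonants).
Deletion applies to /m/, /ʒ/, /ʃ/.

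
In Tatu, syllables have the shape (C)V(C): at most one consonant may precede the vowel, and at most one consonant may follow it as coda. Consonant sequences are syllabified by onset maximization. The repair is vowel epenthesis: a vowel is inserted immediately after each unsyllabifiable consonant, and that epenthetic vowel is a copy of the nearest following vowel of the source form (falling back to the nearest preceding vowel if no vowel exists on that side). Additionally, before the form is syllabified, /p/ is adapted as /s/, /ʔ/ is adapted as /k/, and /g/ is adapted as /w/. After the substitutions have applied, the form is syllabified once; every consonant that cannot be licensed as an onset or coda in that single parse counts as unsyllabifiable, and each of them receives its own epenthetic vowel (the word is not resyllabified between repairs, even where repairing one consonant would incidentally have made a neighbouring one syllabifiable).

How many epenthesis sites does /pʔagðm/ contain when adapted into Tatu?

3

After substitution the input is /skawðm/.
The unsyllabifiable consonants are /s/, /ð/, /m/; each receives one epenthetic vowel.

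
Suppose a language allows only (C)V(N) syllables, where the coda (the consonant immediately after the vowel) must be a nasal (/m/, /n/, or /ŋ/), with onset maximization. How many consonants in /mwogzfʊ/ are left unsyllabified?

The consonants /m/, /g/, /z/ cannot be parsed into a legal (C)V(N) syllable (only a nasal (/m/, /n/, or /ŋ/) is licensed in coda position; onsets are limited to one consonant).

3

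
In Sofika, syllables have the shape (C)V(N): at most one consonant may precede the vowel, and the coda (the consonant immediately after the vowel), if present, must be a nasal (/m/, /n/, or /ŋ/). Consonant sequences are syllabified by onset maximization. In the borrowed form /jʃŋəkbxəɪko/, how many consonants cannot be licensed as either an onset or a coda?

The consonants /j/, /ʃ/, /k/, /b/ cannot be parsed into a legal (C)V(N) syllable (only a nasal (/m/, /n/, or /ŋ/) is licensed in coda position; onsets are limited to one consonant).

4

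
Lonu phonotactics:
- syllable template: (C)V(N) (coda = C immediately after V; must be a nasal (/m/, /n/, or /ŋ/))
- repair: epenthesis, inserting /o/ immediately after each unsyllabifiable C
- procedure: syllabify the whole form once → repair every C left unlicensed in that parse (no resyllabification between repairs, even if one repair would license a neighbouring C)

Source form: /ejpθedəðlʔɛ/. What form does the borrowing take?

ejopoθedəðoloʔɛ

Syllabifying with onset maximization leaves /j/, /p/, /ð/, /l/ stranded (only a nasal (/m/, /n/, or /ŋ/) is licensed in coda position; onsets are limited to one consonant).
Inserting the epenthetic vowel yields /j/ → /jo/, /p/ → /po/, /ð/ → /ðo/, /l/ → /lo/.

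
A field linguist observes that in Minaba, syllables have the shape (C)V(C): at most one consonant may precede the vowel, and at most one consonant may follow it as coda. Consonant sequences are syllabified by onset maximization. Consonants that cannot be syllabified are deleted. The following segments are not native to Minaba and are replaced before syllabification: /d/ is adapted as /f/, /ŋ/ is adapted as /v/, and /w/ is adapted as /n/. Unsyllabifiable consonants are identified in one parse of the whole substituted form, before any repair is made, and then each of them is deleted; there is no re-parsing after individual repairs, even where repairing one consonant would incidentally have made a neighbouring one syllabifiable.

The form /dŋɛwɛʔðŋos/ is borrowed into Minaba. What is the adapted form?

Substitution: /d/ → /f/, /ŋ/ → /v/, /w/ → /n/, giving /fvɛnɛʔðvos/.
Under (C)V(C), the unsyllabifiable consonants are /f/, /ð/ (at most one coda consonant is licensed; onsets are limited to one consonant).
Deletion applies to /f/, /ð/.

vɛnɛʔvos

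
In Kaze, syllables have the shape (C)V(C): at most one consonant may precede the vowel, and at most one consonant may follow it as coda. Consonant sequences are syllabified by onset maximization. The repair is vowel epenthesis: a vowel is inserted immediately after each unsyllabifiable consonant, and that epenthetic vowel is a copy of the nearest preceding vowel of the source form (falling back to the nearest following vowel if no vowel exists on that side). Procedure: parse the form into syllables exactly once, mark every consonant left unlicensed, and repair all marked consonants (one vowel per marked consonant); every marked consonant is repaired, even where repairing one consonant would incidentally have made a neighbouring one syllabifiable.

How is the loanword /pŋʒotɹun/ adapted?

Syllabifying with onset maximization leaves /p/, /ŋ/ stranded (at most one coda consonant is licensed; onsets are limited to one consonant).
Each unlicensed consonant becomes the onset of a new syllable: /p/ → /po/, /ŋ/ → /ŋo/.

poŋoʒotɹun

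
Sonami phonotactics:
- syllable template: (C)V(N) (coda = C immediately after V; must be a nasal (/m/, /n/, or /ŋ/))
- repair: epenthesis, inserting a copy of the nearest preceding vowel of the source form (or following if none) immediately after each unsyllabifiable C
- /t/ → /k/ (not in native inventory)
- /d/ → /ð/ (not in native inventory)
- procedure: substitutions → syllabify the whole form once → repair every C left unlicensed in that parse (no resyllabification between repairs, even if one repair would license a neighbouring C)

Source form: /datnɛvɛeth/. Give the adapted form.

Substitution: /d/ → /ð/, /t/ → /k/, giving /ðaknɛvɛekh/.
Under (C)V(N), the unsyllabifiable consonants are /k/, /k/, /h/ (only a nasal (/m/, /n/, or /ŋ/) is licensed in coda position; onsets are limited to one consonant).
Each unlicensed consonant becomes the onset of a new syllable: /k/ → /ka/, /k/ → /ke/, /h/ → /he/.

ðakanɛvɛekehe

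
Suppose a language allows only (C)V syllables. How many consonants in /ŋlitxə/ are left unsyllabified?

2

Under (C)V, the unsyllabifiable consonants are /ŋ/, /t/ (no codas are permitted; onsets are limited to one consonant).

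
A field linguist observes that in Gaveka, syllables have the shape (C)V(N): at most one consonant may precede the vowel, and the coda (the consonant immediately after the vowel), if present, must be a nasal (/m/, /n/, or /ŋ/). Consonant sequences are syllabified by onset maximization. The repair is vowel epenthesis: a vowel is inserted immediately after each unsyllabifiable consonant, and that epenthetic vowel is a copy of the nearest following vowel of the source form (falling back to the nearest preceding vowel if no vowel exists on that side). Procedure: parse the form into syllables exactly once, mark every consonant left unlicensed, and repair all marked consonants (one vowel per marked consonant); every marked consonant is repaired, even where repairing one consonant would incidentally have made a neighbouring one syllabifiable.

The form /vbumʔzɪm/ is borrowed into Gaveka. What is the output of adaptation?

vubumʔɪzɪm

Syllabifying with onset maximization leaves /v/, /ʔ/ stranded (only a nasal (/m/, /n/, or /ŋ/) is licensed in coda position; onsets are limited to one consonant).
Epenthesis after each stranded consonant: /v/ → /vu/, /ʔ/ → /ʔɪ/.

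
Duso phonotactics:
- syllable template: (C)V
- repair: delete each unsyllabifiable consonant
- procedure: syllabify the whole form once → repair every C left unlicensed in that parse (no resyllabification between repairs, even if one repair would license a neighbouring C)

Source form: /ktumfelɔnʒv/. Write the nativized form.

tufelɔ

Syllabifying with onset maximization leaves /k/, /m/, /n/, /ʒ/, /v/ stranded (no codas are permitted; onsets are limited to one consonant).
Deleting the stranded consonants removes /k/, /m/, /n/, /ʒ/, /v/.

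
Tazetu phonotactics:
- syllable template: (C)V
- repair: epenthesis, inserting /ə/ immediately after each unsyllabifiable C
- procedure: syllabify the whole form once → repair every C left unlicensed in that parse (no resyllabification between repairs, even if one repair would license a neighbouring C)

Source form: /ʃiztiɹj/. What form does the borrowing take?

The consonants /z/, /ɹ/, /j/ cannot be parsed into a legal (C)V syllable (no codas are permitted; onsets are limited to one consonant).
Epenthesis after each stranded consonant: /z/ → /zə/, /ɹ/ → /ɹə/, /j/ → /jə/.

ʃizətiɹəjə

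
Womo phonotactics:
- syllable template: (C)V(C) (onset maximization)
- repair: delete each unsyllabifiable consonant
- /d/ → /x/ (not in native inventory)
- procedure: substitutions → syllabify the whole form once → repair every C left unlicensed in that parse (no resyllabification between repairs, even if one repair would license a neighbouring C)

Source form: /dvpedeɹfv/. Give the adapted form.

pexeɹ

Substitution: /d/ → /x/, giving /xvpexeɹfv/.
Under (C)V(C), the unsyllabifiable consonants are /x/, /v/, /f/, /v/ (at most one coda consonant is licensed; onsets are limited to one consonant).
Each unlicensed consonant is deleted: /x/, /v/, /f/, /v/.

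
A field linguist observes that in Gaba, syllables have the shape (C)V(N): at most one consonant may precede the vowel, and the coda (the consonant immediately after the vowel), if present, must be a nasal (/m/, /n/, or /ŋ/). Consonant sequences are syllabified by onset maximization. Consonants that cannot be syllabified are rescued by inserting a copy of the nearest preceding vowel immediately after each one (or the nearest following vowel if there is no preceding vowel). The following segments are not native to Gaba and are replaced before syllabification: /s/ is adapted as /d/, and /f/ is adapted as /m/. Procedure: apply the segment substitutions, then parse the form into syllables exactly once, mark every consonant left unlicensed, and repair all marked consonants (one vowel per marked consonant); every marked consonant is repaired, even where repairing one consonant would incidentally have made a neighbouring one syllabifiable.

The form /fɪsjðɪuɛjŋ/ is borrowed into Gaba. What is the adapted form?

mɪdɪjɪðɪuɛjɛŋɛ

Substitution: /f/ → /m/, /s/ → /d/, giving /mɪdjðɪuɛjŋ/.
The consonants /d/, /j/, /j/, /ŋ/ cannot be parsed into a legal (C)V(N) syllable (only a nasal (/m/, /n/, or /ŋ/) is licensed in coda position; onsets are limited to one consonant).
Epenthesis after each stranded consonant: /d/ → /dɪ/, /j/ → /jɪ/, /j/ → /jɛ/, /ŋ/ → /ŋɛ/.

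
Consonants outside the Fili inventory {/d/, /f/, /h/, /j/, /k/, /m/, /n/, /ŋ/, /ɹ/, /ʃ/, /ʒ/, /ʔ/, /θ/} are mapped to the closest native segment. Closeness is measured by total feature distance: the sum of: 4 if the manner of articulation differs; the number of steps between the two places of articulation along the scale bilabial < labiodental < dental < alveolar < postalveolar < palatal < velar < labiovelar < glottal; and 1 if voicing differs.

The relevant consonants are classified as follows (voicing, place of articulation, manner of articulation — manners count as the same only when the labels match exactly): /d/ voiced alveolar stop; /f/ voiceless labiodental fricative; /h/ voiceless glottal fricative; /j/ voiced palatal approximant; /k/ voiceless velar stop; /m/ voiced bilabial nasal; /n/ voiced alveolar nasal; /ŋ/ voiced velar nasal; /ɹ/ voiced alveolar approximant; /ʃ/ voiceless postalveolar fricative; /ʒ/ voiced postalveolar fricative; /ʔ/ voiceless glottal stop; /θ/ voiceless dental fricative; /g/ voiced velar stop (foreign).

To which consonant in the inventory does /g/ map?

k

/k/ is closest: same manner (stop), place distance 0 (velar→velar), voicing differs (+1); total 1. Next closest is /d/ at distance 3.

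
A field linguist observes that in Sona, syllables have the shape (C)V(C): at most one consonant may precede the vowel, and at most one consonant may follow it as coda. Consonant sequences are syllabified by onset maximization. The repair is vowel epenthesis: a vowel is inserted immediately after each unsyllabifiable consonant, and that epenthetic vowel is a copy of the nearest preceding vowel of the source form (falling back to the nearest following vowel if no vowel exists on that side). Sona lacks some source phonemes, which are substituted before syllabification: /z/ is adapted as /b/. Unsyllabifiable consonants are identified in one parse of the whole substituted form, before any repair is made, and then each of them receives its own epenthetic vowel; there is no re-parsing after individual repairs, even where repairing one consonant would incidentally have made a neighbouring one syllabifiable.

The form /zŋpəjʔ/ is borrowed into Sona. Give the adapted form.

Substitution: /z/ → /b/, giving /bŋpəjʔ/.
Syllabifying with onset maximization leaves /b/, /ŋ/, /ʔ/ stranded (at most one coda consonant is licensed; onsets are limited to one consonant).
Each unlicensed consonant becomes the onset of a new syllable: /b/ → /bə/, /ŋ/ → /ŋə/, /ʔ/ → /ʔə/.

bəŋəpəjʔə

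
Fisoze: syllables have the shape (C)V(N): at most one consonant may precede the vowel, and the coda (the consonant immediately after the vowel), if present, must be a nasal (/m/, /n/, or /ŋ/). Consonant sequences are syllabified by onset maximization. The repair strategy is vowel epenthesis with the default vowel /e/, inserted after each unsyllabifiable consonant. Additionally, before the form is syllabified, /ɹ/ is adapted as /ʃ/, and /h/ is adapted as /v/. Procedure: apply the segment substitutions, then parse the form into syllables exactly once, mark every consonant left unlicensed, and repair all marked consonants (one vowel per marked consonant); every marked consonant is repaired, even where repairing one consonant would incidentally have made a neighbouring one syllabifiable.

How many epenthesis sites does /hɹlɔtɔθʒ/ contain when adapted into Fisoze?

After substitution the input is /vʃlɔtɔθʒ/.
The unsyllabifiable consonants are /v/, /ʃ/, /θ/, /ʒ/; each receives one epenthetic vowel.

4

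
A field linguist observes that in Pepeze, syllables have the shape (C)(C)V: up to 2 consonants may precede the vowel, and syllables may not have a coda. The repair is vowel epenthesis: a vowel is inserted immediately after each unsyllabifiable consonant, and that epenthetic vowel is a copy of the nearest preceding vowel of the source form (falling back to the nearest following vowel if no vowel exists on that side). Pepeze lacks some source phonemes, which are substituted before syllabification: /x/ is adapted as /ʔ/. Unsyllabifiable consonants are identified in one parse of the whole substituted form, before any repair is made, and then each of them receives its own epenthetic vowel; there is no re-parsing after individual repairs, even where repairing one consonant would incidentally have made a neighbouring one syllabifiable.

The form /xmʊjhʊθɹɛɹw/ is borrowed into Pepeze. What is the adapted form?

Substitution: /x/ → /ʔ/, giving /ʔmʊjhʊθɹɛɹw/.
Under (C)(C)V, the unsyllabifiable consonants are /ɹ/, /w/ (no codas are permitted; onsets may contain at most 2 consonants).
Inserting the epenthetic vowel yields /ɹ/ → /ɹɛ/, /w/ → /wɛ/.

ʔmʊjhʊθɹɛɹɛwɛ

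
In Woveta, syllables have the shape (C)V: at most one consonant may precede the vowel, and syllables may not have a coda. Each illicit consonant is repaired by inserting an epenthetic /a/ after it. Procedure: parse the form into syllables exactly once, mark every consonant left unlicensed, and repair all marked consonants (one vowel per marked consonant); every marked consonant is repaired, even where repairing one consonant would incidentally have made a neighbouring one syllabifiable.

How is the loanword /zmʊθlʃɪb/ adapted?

Under (C)V, the unsyllabifiable consonants are /z/, /θ/, /l/, /b/ (no codas are permitted; onsets are limited to one consonant).
Inserting the epenthetic vowel yields /z/ → /za/, /θ/ → /θa/, /l/ → /la/, /b/ → /ba/.

zamʊθalaʃɪba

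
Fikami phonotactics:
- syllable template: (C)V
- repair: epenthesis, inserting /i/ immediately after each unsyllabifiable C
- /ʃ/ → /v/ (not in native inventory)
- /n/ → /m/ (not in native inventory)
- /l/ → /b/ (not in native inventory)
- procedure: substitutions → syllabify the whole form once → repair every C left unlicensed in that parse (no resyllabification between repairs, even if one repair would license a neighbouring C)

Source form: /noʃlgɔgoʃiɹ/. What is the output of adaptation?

Substitution: /n/ → /m/, /ʃ/ → /v/, /l/ → /b/, giving /movbgɔgoviɹ/.
The consonants /v/, /b/, /ɹ/ cannot be parsed into a legal (C)V syllable (no codas are permitted; onsets are limited to one consonant).
Inserting the epenthetic vowel yields /v/ → /vi/, /b/ → /bi/, /ɹ/ → /ɹi/.

movibigɔgoviɹi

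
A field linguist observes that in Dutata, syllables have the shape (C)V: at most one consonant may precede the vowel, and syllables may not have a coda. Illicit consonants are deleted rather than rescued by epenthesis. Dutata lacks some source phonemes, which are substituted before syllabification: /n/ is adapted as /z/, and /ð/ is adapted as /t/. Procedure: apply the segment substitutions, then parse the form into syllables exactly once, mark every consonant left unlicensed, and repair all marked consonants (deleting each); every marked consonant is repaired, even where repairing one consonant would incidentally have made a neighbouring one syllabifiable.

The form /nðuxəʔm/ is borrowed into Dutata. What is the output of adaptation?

tuxə

Substitution: /n/ → /z/, /ð/ → /t/, giving /ztuxəʔm/.
The consonants /z/, /ʔ/, /m/ cannot be parsed into a legal (C)V syllable (no codas are permitted; onsets are limited to one consonant).
Deleting the stranded consonants removes /z/, /ʔ/, /m/.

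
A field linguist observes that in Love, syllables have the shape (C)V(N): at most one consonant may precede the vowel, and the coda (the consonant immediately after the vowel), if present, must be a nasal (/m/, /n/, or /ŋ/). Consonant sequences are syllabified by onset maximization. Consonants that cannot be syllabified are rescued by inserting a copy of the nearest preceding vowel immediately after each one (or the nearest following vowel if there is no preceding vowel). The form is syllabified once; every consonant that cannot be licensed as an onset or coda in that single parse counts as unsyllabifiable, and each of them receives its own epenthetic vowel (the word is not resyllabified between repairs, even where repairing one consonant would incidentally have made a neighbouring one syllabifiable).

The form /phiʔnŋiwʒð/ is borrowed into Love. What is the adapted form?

The consonants /p/, /ʔ/, /n/, /w/, /ʒ/, /ð/ cannot be parsed into a legal (C)V(N) syllable (only a nasal (/m/, /n/, or /ŋ/) is licensed in coda position; onsets are limited to one consonant).
Epenthesis after each stranded consonant: /p/ → /pi/, /ʔ/ → /ʔi/, /n/ → /ni/, /w/ → /wi/, /ʒ/ → /ʒi/, /ð/ → /ði/.

pihiʔiniŋiwiʒiði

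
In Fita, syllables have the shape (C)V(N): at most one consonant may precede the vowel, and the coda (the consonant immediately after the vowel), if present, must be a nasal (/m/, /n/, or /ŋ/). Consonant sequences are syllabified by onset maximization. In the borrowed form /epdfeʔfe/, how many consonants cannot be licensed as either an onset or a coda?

3

Under (C)V(N), the unsyllabifiable consonants are /p/, /d/, /ʔ/ (only a nasal (/m/, /n/, or /ŋ/) is licensed in coda position; onsets are limited to one consonant).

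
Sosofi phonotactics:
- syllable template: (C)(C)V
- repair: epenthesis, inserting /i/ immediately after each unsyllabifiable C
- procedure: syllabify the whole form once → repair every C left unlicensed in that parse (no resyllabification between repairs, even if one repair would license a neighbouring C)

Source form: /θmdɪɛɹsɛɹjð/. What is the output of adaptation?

Under (C)(C)V, the unsyllabifiable consonants are /θ/, /ɹ/, /j/, /ð/ (no codas are permitted; onsets may contain at most 2 consonants).
Inserting the epenthetic vowel yields /θ/ → /θi/, /ɹ/ → /ɹi/, /j/ → /ji/, /ð/ → /ði/.

θimdɪɛɹsɛɹijiði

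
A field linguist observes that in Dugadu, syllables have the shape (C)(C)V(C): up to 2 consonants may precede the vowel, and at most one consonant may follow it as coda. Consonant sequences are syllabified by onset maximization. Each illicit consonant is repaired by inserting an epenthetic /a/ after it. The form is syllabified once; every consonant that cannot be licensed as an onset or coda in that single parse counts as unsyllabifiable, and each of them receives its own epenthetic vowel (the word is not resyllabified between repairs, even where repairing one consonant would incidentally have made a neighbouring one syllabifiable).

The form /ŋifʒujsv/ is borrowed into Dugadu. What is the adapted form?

ŋifʒujsava

Under (C)(C)V(C), the unsyllabifiable consonants are /s/, /v/ (at most one coda consonant is licensed; onsets may contain at most 2 consonants).
Each unlicensed consonant becomes the onset of a new syllable: /s/ → /sa/, /v/ → /va/.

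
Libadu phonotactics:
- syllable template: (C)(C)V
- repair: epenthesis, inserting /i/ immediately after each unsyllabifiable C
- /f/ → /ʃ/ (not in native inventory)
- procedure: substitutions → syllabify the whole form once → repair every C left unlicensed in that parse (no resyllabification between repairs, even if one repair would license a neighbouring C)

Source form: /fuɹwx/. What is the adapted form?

Substitution: /f/ → /ʃ/, giving /ʃuɹwx/.
The consonants /ɹ/, /w/, /x/ cannot be parsed into a legal (C)(C)V syllable (no codas are permitted; onsets may contain at most 2 consonants).
Each unlicensed consonant becomes the onset of a new syllable: /ɹ/ → /ɹi/, /w/ → /wi/, /x/ → /xi/.

ʃuɹiwixi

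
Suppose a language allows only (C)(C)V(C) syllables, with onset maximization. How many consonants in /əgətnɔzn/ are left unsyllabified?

1

Under (C)(C)V(C), the unsyllabifiable consonants are /n/ (at most one coda consonant is licensed; onsets may contain at most 2 consonants).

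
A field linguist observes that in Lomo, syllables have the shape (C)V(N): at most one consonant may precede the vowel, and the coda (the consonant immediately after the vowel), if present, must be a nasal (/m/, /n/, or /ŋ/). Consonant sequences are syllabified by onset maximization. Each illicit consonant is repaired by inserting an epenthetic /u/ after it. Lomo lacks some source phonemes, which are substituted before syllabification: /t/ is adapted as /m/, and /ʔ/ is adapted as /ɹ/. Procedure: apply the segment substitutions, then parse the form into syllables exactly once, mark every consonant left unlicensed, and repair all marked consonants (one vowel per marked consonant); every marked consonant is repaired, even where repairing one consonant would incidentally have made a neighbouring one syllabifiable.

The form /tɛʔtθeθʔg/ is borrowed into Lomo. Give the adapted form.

Substitution: /t/ → /m/, /ʔ/ → /ɹ/, giving /mɛɹmθeθɹg/.
Under (C)V(N), the unsyllabifiable consonants are /ɹ/, /m/, /θ/, /ɹ/, /g/ (only a nasal (/m/, /n/, or /ŋ/) is licensed in coda position; onsets are limited to one consonant).
Each unlicensed consonant becomes the onset of a new syllable: /ɹ/ → /ɹu/, /m/ → /mu/, /θ/ → /θu/, /ɹ/ → /ɹu/, /g/ → /gu/.

mɛɹumuθeθuɹugu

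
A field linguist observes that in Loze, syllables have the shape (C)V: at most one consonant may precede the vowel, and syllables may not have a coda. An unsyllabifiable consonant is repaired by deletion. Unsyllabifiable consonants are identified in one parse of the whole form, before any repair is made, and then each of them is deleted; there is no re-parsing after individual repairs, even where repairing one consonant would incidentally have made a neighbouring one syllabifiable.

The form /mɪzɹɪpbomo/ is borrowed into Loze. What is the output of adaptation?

The consonants /z/, /p/ cannot be parsed into a legal (C)V syllable (no codas are permitted; onsets are limited to one consonant).
Deletion applies to /z/, /p/.

mɪɹɪbomo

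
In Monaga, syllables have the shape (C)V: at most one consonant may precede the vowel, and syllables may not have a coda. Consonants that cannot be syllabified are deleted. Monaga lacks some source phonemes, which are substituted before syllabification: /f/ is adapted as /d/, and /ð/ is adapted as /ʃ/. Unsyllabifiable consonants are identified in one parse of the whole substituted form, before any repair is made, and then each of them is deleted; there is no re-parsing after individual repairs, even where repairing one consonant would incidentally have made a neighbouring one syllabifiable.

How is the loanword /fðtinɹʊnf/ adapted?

tiɹʊ

Substitution: /f/ → /d/, /ð/ → /ʃ/, giving /dʃtinɹʊnd/.
Under (C)V, the unsyllabifiable consonants are /d/, /ʃ/, /n/, /n/, /d/ (no codas are permitted; onsets are limited to one consonant).
Deleting the stranded consonants removes /d/, /ʃ/, /n/, /n/, /d/.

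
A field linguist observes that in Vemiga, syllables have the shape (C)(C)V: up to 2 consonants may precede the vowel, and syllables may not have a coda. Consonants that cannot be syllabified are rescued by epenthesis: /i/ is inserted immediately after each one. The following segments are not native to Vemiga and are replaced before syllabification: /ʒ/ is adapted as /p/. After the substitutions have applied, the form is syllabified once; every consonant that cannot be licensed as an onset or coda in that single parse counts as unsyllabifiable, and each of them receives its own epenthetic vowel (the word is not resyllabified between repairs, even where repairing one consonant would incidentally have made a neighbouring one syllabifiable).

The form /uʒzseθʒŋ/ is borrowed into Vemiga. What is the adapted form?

upizseθipiŋi

Substitution: /ʒ/ → /p/, giving /upzseθpŋ/.
Under (C)(C)V, the unsyllabifiable consonants are /p/, /θ/, /p/, /ŋ/ (no codas are permitted; onsets may contain at most 2 consonants).
Epenthesis after each stranded consonant: /p/ → /pi/, /θ/ → /θi/, /p/ → /pi/, /ŋ/ → /ŋi/.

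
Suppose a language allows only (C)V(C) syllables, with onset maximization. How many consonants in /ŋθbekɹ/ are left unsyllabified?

3

Syllabifying with onset maximization leaves /ŋ/, /θ/, /ɹ/ stranded (at most one coda consonant is licensed; onsets are limited to one consonant).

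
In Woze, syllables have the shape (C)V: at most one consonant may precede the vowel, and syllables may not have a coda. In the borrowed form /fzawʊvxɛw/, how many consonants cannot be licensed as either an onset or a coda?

The consonants /f/, /v/, /w/ cannot be parsed into a legal (C)V syllable (no codas are permitted; onsets are limited to one consonant).

3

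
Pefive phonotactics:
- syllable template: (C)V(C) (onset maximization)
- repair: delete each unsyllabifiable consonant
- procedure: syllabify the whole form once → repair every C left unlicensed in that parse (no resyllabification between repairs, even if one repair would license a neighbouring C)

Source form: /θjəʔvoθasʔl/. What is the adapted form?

Syllabifying with onset maximization leaves /θ/, /ʔ/, /l/ stranded (at most one coda consonant is licensed; onsets are limited to one consonant).
Deleting the stranded consonants removes /θ/, /ʔ/, /l/.

jəʔvoθas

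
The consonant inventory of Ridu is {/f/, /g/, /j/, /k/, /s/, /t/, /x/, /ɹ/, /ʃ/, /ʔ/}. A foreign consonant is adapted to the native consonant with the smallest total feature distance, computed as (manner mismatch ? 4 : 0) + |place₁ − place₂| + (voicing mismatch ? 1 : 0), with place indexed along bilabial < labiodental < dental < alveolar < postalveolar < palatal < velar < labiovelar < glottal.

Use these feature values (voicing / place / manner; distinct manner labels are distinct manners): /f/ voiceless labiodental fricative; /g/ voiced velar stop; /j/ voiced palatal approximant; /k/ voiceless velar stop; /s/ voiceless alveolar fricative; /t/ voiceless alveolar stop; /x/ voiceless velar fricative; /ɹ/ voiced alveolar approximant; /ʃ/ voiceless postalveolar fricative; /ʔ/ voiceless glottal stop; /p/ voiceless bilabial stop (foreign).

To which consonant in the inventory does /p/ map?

/t/ is closest: same manner (stop), place distance 3 (bilabial→alveolar), same voicing; total 3. Next closest is /f/ at distance 5.

t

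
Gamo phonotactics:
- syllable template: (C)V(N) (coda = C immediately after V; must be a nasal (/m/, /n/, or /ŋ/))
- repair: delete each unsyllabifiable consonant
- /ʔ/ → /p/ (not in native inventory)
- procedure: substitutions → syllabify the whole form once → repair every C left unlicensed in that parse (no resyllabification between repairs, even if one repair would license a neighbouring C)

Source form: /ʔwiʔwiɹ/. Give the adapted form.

Substitution: /ʔ/ → /p/, giving /pwipwiɹ/.
The consonants /p/, /p/, /ɹ/ cannot be parsed into a legal (C)V(N) syllable (only a nasal (/m/, /n/, or /ŋ/) is licensed in coda position; onsets are limited to one consonant).
Deletion applies to /p/, /p/, /ɹ/.

wiwi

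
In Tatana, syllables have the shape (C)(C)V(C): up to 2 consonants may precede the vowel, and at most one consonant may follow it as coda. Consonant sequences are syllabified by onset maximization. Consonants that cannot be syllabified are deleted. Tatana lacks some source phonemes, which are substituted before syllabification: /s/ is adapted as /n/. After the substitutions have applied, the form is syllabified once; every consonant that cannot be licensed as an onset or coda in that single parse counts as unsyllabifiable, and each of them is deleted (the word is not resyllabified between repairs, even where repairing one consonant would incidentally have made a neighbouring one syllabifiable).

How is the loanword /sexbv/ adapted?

nex

Substitution: /s/ → /n/, giving /nexbv/.
Syllabifying with onset maximization leaves /b/, /v/ stranded (at most one coda consonant is licensed; onsets may contain at most 2 consonants).
Each unlicensed consonant is deleted: /b/, /v/.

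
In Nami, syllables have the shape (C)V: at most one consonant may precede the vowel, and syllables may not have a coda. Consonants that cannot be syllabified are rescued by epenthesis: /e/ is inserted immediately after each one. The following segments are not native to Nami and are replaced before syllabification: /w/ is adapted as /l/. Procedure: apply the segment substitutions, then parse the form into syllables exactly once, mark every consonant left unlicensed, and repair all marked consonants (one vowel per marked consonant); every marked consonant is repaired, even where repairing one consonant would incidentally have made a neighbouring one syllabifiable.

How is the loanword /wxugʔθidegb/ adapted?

Substitution: /w/ → /l/, giving /lxugʔθidegb/.
Under (C)V, the unsyllabifiable consonants are /l/, /g/, /ʔ/, /g/, /b/ (no codas are permitted; onsets are limited to one consonant).
Epenthesis after each stranded consonant: /l/ → /le/, /g/ → /ge/, /ʔ/ → /ʔe/, /g/ → /ge/, /b/ → /be/.

lexugeʔeθidegebe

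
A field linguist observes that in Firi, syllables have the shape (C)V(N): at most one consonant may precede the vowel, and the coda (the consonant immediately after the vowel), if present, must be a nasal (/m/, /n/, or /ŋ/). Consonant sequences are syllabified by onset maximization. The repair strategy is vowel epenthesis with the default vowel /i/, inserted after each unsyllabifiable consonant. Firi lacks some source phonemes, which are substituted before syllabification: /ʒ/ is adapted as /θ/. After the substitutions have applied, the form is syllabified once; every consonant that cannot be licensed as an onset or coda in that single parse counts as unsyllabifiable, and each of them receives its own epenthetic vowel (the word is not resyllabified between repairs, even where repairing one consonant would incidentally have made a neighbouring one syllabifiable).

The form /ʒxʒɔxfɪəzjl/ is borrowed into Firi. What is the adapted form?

θixiθɔxifɪəzijili

Substitution: /ʒ/ → /θ/, giving /θxθɔxfɪəzjl/.
Syllabifying with onset maximization leaves /θ/, /x/, /x/, /z/, /j/, /l/ stranded (only a nasal (/m/, /n/, or /ŋ/) is licensed in coda position; onsets are limited to one consonant).
Epenthesis after each stranded consonant: /θ/ → /θi/, /x/ → /xi/, /x/ → /xi/, /z/ → /zi/, /j/ → /ji/, /l/ → /li/.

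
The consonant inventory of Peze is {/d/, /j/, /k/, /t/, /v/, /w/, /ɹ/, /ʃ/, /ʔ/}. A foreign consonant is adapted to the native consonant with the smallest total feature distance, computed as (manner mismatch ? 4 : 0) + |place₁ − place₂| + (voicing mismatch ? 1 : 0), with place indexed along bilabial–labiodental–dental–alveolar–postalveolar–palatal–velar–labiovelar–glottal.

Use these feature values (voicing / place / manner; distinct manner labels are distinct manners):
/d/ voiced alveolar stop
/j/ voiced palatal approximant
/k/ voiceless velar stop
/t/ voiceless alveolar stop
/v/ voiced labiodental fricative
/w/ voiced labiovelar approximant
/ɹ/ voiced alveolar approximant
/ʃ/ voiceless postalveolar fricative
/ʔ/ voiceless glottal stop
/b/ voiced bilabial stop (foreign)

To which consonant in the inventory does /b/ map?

d

/d/ is closest: same manner (stop), place distance 3 (bilabial→alveolar), same voicing; total 3. Next closest is /t/ at distance 4.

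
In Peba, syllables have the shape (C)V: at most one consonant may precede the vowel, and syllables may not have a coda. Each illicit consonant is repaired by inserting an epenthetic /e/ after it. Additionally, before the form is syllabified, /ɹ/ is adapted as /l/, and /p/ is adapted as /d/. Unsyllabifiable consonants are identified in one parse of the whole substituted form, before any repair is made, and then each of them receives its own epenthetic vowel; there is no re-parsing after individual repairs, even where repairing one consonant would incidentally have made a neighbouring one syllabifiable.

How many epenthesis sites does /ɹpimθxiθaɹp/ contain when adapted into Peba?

After substitution the input is /ldimθxiθald/.
The unsyllabifiable consonants are /l/, /m/, /θ/, /l/, /d/; each receives one epenthetic vowel.

5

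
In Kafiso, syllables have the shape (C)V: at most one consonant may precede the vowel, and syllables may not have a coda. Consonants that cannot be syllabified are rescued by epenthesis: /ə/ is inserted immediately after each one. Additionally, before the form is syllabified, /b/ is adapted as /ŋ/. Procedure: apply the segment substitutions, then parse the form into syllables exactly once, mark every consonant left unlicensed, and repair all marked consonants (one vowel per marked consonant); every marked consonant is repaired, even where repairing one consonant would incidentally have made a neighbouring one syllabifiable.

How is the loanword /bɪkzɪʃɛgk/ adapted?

ŋɪkəzɪʃɛgəkə

Substitution: /b/ → /ŋ/, giving /ŋɪkzɪʃɛgk/.
The consonants /k/, /g/, /k/ cannot be parsed into a legal (C)V syllable (no codas are permitted; onsets are limited to one consonant).
Inserting the epenthetic vowel yields /k/ → /kə/, /g/ → /gə/, /k/ → /kə/.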